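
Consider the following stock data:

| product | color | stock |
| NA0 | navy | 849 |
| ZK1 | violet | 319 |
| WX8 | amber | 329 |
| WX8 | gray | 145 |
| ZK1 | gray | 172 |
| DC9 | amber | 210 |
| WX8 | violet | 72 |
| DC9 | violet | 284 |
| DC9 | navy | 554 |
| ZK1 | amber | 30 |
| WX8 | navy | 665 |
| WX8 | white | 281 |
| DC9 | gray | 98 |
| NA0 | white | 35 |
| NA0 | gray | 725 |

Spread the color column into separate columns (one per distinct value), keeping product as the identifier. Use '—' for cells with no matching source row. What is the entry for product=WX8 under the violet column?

72

The long row with product=WX8, color=violet has stock=72.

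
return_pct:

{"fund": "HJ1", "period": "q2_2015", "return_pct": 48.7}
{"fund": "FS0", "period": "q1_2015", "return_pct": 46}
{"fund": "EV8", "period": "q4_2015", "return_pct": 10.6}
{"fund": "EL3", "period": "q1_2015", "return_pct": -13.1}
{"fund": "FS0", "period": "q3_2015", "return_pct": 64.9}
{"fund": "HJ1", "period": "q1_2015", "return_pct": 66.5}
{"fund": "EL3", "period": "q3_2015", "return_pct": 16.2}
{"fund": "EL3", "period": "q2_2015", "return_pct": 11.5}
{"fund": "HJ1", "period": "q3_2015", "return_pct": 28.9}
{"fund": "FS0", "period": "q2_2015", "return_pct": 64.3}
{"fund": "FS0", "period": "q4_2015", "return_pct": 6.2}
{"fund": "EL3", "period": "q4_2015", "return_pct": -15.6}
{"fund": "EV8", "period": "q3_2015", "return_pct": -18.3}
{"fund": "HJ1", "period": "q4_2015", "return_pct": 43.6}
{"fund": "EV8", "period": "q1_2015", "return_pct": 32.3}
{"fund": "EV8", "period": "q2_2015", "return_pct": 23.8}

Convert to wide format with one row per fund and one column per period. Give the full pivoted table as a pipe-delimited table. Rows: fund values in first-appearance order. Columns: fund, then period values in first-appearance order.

Columns: fund plus the 4 distinct period values (q2_2015, q1_2015, q4_2015, q3_2015).
For example, row HJ1 column q2_2015 takes return_pct=48.7 from the long row (HJ1, q2_2015).

| fund | q2_2015 | q1_2015 | q4_2015 | q3_2015 |
| HJ1 | 48.7 | 66.5 | 43.6 | 28.9 |
| FS0 | 64.3 | 46 | 6.2 | 64.9 |
| EV8 | 23.8 | 32.3 | 10.6 | -18.3 |
| EL3 | 11.5 | -13.1 | -15.6 | 16.2 |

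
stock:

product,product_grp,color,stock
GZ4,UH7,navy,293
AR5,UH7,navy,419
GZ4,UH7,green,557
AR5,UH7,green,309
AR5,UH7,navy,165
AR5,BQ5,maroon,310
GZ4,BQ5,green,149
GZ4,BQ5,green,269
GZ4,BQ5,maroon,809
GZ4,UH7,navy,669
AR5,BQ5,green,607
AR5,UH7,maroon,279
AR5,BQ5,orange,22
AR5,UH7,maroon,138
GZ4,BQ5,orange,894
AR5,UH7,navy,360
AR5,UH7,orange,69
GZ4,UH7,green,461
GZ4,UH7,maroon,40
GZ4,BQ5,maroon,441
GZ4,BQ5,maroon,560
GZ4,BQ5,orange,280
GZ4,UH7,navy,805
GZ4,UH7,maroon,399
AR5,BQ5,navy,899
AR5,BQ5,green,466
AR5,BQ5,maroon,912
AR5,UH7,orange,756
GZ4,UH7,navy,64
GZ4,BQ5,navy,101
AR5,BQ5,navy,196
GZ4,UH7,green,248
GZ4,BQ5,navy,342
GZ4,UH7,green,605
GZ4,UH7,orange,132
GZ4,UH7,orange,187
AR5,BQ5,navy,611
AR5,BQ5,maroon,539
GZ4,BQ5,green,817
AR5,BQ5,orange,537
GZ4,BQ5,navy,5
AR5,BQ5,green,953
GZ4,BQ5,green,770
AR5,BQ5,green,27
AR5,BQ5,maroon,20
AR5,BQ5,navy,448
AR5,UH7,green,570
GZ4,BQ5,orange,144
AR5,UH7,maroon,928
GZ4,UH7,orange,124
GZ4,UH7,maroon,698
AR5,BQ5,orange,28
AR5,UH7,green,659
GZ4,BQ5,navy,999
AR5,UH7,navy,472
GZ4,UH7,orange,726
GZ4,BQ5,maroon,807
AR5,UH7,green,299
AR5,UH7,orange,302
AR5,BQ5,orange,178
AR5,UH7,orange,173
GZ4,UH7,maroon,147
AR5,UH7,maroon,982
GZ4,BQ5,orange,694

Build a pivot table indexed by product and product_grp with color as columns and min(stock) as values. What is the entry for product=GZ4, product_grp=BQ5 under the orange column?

Rows with product=GZ4, product_grp=BQ5 and color=orange: stock values are 894, 280, 144, 694.
min(894, 280, 144, 694) = 144.

144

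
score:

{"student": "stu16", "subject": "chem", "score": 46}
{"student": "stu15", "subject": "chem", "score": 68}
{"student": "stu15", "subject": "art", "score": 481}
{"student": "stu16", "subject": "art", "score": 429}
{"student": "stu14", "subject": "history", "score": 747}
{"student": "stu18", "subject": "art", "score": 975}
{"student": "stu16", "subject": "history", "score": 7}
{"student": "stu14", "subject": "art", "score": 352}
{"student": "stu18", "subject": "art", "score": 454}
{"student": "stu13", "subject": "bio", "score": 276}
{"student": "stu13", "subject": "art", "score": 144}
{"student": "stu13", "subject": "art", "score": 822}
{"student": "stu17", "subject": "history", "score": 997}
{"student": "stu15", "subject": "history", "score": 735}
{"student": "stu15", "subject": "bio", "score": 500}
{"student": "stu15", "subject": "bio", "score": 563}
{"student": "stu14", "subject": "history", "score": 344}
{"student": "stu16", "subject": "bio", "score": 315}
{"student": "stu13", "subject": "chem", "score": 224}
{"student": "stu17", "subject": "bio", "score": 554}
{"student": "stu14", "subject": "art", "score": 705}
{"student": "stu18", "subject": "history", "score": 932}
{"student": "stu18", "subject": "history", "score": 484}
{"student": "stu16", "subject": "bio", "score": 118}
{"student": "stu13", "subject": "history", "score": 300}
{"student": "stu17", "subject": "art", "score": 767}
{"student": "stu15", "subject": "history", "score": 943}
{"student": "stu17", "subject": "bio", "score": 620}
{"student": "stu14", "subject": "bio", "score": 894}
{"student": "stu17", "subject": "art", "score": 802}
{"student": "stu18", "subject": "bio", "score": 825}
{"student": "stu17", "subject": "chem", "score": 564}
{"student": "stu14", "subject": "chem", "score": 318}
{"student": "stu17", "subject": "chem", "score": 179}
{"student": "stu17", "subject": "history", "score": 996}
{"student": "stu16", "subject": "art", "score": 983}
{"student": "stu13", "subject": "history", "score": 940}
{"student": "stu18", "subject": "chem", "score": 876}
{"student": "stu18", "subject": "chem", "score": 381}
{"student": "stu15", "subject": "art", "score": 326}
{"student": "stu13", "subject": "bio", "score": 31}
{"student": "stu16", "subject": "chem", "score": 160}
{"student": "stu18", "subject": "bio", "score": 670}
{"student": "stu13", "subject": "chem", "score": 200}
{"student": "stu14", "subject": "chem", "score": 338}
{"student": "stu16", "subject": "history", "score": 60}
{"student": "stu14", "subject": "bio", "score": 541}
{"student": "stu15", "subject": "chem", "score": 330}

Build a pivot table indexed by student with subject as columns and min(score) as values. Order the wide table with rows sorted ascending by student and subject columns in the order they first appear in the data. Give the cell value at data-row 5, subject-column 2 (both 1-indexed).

With rows sorted ascending by student, row 5 is student=stu17. subject columns in first-appearance order: chem, art, history, bio; column 2 is art.
Long rows with student=stu17, subject=art: min(767, 802) = 767.

767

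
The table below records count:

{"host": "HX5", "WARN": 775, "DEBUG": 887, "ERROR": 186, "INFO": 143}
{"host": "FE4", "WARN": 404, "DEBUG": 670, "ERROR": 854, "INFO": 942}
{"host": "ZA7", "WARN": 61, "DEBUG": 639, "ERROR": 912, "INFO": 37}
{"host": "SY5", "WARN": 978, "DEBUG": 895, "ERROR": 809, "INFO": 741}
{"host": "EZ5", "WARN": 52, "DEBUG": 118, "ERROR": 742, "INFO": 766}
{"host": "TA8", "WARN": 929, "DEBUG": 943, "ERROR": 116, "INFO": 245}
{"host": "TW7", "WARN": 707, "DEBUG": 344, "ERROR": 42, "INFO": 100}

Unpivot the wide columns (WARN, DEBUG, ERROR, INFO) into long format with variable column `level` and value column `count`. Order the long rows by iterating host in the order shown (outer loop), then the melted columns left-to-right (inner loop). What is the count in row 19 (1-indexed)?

742

28 rows total (7 × 4). Row 19: index ⌊(19-1)/4⌋ = 4 into host → EZ5; (19-1) mod 4 = 2 into the melted columns → ERROR.
So row 19 is (EZ5, ERROR, 742); count = 742.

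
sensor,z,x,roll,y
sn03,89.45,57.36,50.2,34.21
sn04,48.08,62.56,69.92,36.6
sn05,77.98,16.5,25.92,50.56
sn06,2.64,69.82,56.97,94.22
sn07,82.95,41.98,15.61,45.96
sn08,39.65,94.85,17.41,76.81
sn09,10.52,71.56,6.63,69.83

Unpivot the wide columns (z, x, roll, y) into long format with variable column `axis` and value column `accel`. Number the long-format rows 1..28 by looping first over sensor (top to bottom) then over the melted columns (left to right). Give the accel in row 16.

28 rows total (7 × 4). Row 16: index ⌊(16-1)/4⌋ = 3 into sensor → sn06; (16-1) mod 4 = 3 into the melted columns → y.
So row 16 is (sn06, y, 94.22); accel = 94.22.

94.22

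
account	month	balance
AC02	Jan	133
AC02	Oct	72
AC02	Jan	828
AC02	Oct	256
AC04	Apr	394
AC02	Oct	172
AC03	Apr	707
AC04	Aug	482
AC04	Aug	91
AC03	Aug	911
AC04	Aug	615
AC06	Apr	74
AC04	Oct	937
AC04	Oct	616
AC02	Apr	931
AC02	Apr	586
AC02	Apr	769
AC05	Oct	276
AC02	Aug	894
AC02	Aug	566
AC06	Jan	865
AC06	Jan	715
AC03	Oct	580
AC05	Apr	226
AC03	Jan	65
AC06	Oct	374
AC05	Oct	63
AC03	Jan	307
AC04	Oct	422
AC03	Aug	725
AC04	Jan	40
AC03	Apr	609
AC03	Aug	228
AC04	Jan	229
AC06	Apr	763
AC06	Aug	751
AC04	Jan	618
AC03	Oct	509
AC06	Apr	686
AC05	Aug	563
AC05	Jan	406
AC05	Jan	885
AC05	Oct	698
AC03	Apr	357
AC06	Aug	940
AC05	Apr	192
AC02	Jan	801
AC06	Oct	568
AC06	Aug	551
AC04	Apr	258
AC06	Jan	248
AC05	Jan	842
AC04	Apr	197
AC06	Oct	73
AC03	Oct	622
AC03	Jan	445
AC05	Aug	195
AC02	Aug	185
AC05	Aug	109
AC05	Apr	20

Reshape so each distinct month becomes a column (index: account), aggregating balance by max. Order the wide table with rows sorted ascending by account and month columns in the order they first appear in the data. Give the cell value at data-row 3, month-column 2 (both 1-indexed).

937

With rows sorted ascending by account, row 3 is account=AC04. month columns in first-appearance order: Jan, Oct, Apr, Aug; column 2 is Oct.
Long rows with account=AC04, month=Oct: max(937, 616, 422) = 937.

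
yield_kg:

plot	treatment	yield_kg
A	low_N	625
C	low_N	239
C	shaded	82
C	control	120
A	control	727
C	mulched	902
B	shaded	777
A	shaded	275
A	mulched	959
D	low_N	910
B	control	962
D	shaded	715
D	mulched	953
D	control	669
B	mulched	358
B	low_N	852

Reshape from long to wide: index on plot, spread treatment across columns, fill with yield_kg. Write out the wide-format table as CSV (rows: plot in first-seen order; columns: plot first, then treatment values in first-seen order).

plot,low_N,shaded,control,mulched
A,625,275,727,959
C,239,82,120,902
B,852,777,962,358
D,910,715,669,953

Columns: plot plus the 4 distinct treatment values (low_N, shaded, control, mulched).
For example, row A column low_N takes yield_kg=625 from the long row (A, low_N).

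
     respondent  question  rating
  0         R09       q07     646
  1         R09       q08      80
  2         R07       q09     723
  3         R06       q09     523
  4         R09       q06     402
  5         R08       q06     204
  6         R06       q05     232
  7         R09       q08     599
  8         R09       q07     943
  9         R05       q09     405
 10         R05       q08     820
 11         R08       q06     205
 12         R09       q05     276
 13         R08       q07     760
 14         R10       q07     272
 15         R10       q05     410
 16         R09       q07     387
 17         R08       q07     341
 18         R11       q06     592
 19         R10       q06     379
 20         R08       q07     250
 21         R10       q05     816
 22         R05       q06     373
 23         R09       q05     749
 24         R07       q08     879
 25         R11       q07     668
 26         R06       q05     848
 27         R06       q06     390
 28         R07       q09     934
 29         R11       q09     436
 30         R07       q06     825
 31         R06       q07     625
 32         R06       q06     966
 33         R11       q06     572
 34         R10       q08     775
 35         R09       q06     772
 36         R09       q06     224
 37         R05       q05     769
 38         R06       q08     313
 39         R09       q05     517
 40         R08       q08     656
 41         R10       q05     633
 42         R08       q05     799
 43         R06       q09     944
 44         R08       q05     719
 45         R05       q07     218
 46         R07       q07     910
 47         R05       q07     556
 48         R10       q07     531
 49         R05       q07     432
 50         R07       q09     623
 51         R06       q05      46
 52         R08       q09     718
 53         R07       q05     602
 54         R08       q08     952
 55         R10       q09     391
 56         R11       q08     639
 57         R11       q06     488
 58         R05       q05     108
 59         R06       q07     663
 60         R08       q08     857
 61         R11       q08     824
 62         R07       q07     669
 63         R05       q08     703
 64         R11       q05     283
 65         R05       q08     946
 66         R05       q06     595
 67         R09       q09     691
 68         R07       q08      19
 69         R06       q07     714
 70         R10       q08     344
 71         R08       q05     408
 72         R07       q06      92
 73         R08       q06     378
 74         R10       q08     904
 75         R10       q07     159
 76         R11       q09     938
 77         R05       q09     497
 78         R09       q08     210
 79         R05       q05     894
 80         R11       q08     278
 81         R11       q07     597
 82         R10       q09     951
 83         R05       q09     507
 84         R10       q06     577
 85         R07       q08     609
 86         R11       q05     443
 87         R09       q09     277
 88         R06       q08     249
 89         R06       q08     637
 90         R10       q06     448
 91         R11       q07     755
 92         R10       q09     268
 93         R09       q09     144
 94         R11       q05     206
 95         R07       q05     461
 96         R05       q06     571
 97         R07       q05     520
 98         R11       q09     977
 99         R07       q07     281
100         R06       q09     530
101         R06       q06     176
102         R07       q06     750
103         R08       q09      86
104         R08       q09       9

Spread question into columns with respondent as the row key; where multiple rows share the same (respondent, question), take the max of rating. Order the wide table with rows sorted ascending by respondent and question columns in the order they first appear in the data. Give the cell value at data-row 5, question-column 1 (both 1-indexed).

With rows sorted ascending by respondent, row 5 is respondent=R09. question columns in first-appearance order: q07, q08, q09, q06, q05; column 1 is q07.
Long rows with respondent=R09, question=q07: max(646, 943, 387) = 943.

943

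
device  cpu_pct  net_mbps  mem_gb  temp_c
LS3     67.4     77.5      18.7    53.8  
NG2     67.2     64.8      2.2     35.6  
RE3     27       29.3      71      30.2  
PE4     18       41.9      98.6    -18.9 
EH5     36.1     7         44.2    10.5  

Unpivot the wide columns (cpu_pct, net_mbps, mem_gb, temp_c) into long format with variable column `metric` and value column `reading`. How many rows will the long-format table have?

5 device values × 4 melted columns = 20 rows.

20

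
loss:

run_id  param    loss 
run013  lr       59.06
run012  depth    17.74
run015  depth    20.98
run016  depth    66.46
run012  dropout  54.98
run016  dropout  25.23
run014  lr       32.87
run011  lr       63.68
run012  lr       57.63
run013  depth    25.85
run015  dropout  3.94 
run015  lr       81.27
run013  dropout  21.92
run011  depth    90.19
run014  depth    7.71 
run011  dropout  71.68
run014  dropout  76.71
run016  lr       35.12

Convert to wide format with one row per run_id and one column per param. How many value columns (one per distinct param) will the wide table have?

3

3 distinct param values: lr, dropout, depth.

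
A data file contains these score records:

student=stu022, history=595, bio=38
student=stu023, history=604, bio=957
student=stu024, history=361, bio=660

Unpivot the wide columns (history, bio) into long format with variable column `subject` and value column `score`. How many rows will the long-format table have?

3 student values × 2 melted columns = 6 rows.

6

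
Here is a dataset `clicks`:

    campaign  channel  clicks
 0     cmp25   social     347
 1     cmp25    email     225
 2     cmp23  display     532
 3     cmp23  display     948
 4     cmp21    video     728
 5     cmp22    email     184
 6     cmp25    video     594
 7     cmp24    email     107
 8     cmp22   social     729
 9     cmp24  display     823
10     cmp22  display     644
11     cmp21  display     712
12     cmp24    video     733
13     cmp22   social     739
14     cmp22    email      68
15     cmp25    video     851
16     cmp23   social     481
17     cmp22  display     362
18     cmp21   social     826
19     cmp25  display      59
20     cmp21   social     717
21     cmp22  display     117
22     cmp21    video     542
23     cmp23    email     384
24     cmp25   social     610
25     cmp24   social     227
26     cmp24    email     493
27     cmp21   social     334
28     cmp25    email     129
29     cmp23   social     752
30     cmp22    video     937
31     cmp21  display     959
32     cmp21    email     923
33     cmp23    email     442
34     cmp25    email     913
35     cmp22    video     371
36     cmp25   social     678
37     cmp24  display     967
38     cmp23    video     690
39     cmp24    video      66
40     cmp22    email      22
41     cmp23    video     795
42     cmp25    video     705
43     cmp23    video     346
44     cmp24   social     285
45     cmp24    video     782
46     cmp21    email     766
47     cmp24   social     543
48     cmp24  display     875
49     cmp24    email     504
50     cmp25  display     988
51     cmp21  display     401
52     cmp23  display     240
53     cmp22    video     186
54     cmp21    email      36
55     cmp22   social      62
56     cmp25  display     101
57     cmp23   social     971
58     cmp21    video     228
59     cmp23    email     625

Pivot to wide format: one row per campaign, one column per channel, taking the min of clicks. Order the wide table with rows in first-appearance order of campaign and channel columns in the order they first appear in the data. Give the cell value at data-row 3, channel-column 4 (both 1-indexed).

228

With rows in first-appearance order of campaign, row 3 is campaign=cmp21. channel columns in first-appearance order: social, email, display, video; column 4 is video.
Long rows with campaign=cmp21, channel=video: min(728, 542, 228) = 228.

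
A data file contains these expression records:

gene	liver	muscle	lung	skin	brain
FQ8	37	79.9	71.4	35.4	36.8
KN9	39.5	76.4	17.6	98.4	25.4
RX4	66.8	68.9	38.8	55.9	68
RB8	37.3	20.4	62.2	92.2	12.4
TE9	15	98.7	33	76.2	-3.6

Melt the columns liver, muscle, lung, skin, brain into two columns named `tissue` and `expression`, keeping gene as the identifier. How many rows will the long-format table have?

25

5 gene values × 5 melted columns = 25 rows.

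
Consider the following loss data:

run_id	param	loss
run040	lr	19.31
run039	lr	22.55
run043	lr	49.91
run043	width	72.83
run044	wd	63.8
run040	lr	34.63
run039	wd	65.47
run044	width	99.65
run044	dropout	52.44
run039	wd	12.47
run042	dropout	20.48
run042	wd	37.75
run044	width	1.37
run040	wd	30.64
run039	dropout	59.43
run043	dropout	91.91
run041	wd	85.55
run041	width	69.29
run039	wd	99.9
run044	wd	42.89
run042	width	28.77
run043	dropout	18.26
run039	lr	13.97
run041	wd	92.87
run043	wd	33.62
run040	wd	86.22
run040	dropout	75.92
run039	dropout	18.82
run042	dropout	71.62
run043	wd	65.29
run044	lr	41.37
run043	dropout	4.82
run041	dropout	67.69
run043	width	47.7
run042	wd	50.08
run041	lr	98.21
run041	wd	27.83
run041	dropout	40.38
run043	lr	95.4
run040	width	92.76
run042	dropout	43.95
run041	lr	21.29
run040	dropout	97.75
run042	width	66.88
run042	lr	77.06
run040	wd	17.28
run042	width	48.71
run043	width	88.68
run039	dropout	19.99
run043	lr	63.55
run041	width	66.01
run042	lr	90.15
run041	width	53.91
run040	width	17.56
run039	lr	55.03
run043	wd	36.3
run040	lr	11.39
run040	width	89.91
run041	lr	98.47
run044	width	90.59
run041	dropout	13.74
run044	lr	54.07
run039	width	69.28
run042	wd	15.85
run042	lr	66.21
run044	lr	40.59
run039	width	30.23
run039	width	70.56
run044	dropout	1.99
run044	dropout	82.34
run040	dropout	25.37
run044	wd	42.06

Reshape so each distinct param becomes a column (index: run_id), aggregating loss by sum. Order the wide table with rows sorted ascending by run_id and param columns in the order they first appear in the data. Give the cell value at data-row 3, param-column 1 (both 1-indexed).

217.97

With rows sorted ascending by run_id, row 3 is run_id=run041. param columns in first-appearance order: lr, width, wd, dropout; column 1 is lr.
Long rows with run_id=run041, param=lr: 98.21 + 21.29 + 98.47 = 217.97.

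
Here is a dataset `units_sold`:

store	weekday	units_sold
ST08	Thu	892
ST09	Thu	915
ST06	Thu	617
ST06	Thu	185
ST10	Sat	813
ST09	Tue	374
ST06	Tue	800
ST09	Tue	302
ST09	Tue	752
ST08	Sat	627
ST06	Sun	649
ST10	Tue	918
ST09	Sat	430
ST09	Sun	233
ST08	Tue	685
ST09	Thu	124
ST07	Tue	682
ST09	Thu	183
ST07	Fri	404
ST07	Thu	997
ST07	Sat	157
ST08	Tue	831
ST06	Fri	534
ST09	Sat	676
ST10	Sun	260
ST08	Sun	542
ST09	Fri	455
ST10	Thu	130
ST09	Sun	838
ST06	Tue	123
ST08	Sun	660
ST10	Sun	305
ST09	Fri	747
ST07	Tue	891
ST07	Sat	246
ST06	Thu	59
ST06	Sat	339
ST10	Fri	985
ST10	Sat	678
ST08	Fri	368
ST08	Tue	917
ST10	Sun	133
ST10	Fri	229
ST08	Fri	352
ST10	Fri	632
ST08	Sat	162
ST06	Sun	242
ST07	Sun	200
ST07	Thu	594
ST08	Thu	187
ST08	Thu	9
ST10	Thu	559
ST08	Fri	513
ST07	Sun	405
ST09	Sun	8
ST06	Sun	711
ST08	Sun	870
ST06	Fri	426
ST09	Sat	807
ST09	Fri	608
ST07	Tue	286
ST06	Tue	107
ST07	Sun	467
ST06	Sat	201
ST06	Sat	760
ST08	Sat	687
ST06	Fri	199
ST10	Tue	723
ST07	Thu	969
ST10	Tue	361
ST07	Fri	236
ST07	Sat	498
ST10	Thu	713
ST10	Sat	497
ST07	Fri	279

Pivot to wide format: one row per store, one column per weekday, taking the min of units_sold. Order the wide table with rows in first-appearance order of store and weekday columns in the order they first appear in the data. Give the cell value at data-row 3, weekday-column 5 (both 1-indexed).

199

With rows in first-appearance order of store, row 3 is store=ST06. weekday columns in first-appearance order: Thu, Sat, Tue, Sun, Fri; column 5 is Fri.
Long rows with store=ST06, weekday=Fri: min(534, 426, 199) = 199.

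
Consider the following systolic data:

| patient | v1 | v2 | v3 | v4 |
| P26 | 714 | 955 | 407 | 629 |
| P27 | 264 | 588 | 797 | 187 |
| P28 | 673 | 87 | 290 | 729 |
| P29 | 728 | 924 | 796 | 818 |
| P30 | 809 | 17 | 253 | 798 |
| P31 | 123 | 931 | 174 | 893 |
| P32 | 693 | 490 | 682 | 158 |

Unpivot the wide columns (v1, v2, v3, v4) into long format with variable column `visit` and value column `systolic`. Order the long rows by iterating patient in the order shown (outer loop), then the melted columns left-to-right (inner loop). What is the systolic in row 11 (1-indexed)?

28 rows total (7 × 4). Row 11: index ⌊(11-1)/4⌋ = 2 into patient → P28; (11-1) mod 4 = 2 into the melted columns → v3.
So row 11 is (P28, v3, 290); systolic = 290.

290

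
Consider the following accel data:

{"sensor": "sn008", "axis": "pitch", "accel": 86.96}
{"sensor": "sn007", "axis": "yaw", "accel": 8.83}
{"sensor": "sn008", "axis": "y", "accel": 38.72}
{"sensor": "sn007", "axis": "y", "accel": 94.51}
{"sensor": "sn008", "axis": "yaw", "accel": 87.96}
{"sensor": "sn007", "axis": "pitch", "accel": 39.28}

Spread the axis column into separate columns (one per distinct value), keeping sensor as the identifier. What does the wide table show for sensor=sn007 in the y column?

94.51

Wide layout: rows indexed by sensor, columns are the 3 distinct axis values (pitch, yaw, y).
Cell (sensor=sn007, axis=y) draws from the long row where sensor=sn007 and axis=y, which has accel=94.51.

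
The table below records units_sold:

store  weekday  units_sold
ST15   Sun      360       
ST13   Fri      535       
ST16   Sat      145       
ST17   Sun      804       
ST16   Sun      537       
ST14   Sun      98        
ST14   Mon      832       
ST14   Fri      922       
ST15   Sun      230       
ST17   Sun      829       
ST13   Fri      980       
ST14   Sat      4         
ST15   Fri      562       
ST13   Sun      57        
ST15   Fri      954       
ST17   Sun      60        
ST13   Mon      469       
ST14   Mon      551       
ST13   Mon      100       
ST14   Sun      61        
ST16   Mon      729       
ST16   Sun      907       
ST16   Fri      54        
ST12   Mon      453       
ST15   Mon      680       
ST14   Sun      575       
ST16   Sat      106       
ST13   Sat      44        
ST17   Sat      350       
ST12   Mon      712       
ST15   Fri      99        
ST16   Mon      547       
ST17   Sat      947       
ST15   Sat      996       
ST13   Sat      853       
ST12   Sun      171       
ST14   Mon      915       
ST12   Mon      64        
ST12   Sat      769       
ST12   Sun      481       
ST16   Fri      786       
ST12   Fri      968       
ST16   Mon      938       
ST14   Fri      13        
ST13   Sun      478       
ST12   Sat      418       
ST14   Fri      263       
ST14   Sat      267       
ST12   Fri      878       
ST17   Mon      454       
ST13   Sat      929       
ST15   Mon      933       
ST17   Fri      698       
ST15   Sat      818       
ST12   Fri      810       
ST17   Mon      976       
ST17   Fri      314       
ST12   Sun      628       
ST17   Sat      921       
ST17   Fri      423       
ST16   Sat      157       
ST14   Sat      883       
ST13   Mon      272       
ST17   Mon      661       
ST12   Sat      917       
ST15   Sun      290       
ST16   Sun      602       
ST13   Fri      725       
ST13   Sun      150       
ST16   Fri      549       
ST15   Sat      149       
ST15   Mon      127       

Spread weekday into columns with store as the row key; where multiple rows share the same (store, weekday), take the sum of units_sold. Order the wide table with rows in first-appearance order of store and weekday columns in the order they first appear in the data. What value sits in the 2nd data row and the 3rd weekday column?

1826

With rows in first-appearance order of store, row 2 is store=ST13. weekday columns in first-appearance order: Sun, Fri, Sat, Mon; column 3 is Sat.
Long rows with store=ST13, weekday=Sat: 44 + 853 + 929 = 1826.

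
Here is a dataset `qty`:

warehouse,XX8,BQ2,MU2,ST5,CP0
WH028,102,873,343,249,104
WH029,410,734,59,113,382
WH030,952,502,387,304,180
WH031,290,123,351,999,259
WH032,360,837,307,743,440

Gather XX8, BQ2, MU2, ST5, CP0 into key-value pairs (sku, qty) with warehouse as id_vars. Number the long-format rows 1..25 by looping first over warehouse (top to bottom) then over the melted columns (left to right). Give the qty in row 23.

25 rows total (5 × 5). Row 23: index ⌊(23-1)/5⌋ = 4 into warehouse → WH032; (23-1) mod 5 = 2 into the melted columns → MU2.
So row 23 is (WH032, MU2, 307); qty = 307.

307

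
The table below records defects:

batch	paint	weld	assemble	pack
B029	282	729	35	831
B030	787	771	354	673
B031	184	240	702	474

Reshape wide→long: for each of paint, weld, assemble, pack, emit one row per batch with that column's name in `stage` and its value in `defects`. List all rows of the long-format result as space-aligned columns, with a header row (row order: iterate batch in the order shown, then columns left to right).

batch  stage     defects
B029   paint     282    
B029   weld      729    
B029   assemble  35     
B029   pack      831    
B030   paint     787    
B030   weld      771    
B030   assemble  354    
B030   pack      673    
B031   paint     184    
B031   weld      240    
B031   assemble  702    
B031   pack      474    

Each (batch, column) pair becomes one row: 3 × 4 = 12 rows.
For example, (B029, paint) → defects=282.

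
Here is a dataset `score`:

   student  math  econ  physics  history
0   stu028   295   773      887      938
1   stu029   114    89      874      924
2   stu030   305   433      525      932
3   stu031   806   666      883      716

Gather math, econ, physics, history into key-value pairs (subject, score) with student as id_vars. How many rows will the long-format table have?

4 student values × 4 melted columns = 16 rows.

16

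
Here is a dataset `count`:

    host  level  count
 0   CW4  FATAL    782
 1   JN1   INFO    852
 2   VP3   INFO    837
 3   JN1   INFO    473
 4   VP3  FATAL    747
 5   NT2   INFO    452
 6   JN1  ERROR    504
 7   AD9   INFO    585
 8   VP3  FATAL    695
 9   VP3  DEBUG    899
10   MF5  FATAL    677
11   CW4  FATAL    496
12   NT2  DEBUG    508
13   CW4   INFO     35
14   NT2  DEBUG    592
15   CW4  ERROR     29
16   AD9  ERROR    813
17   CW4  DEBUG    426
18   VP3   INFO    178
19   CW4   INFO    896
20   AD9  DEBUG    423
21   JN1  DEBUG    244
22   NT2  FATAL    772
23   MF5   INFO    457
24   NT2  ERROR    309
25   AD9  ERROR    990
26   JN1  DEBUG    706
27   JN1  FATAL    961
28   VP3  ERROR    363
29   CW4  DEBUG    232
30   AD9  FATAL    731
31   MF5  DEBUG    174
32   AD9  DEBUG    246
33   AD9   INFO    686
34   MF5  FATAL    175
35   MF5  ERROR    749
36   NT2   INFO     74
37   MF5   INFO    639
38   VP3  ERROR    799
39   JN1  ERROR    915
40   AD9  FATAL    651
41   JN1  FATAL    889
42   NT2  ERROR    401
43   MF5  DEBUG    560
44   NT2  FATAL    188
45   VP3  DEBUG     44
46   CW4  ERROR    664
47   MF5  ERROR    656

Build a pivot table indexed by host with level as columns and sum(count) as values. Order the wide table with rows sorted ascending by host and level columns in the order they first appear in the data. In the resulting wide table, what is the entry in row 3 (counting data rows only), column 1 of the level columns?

With rows sorted ascending by host, row 3 is host=JN1. level columns in first-appearance order: FATAL, INFO, ERROR, DEBUG; column 1 is FATAL.
Long rows with host=JN1, level=FATAL: 961 + 889 = 1850.

1850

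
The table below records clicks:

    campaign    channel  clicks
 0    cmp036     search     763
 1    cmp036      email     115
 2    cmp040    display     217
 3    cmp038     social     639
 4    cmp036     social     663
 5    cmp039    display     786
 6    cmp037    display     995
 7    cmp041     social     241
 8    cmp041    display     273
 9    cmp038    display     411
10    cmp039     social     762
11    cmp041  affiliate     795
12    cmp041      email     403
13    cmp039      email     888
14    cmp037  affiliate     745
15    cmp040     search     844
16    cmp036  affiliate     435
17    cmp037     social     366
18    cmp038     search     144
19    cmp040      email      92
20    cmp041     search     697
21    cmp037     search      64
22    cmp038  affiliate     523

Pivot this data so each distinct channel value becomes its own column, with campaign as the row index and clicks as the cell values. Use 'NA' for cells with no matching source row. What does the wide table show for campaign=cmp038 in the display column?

The long row with campaign=cmp038, channel=display has clicks=411.

411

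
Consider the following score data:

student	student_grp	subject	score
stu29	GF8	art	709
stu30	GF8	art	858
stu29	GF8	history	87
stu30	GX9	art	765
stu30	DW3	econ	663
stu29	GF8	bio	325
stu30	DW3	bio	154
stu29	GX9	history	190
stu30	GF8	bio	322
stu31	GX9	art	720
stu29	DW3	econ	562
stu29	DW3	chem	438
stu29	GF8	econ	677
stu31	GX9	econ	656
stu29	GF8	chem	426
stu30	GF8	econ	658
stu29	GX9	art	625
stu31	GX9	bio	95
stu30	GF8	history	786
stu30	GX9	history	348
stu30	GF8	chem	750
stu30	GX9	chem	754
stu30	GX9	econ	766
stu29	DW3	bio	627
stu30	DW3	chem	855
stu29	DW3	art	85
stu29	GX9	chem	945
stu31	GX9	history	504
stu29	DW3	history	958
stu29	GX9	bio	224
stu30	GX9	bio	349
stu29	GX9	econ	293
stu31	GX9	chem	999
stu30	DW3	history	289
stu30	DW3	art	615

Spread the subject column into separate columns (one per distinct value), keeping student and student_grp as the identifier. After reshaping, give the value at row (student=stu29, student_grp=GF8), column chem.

Wide layout: rows indexed by student and student_grp, columns are the 5 distinct subject values (art, history, econ, bio, chem).
Cell (student=stu29, student_grp=GF8, subject=chem) draws from the long row where student=stu29, student_grp=GF8 and subject=chem, which has score=426.

426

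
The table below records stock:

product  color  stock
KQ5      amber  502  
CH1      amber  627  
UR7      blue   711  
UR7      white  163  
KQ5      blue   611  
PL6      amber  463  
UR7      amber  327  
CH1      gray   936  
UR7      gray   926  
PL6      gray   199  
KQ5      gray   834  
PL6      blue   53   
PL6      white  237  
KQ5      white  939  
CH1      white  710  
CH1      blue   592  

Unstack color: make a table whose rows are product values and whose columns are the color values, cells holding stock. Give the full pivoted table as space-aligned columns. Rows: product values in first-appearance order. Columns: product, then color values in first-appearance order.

Columns: product plus the 4 distinct color values (amber, blue, white, gray).
For example, row KQ5 column amber takes stock=502 from the long row (KQ5, amber).

product  amber  blue  white  gray
KQ5      502    611   939    834 
CH1      627    592   710    936 
UR7      327    711   163    926 
PL6      463    53    237    199 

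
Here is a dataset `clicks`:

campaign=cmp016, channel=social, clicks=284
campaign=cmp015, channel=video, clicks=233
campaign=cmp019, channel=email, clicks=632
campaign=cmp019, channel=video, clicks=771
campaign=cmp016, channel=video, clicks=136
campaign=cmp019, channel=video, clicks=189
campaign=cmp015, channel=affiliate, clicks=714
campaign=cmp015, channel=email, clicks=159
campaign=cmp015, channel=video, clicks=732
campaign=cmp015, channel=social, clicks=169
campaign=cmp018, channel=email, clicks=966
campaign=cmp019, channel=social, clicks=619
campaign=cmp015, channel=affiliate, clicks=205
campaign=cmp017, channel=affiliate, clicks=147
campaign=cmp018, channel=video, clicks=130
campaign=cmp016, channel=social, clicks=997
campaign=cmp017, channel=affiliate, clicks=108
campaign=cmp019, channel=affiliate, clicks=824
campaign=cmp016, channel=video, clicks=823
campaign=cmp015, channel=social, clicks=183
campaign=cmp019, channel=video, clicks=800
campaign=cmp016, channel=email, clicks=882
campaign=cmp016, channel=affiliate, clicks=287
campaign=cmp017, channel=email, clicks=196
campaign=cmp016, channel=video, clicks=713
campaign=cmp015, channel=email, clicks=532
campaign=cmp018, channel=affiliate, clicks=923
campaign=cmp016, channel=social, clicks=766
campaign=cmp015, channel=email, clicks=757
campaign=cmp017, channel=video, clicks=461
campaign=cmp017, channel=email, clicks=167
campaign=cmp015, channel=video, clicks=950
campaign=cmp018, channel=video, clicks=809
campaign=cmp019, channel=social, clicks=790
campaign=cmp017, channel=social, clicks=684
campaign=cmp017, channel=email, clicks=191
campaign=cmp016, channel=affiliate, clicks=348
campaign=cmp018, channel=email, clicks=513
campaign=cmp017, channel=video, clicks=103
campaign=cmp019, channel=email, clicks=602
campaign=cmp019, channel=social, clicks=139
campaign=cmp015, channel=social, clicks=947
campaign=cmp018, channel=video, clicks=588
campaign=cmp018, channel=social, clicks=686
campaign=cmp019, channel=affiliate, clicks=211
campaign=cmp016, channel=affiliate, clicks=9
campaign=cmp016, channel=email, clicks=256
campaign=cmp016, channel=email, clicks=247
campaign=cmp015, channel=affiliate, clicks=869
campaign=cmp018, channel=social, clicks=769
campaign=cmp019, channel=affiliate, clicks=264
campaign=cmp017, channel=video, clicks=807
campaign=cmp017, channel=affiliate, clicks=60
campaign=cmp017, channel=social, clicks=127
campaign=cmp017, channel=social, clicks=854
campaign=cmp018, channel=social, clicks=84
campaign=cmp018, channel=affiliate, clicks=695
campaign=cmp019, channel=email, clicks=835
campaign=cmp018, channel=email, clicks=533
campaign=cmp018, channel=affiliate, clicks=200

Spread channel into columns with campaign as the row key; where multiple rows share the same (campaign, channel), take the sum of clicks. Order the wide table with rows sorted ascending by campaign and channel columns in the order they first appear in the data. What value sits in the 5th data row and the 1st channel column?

1548

With rows sorted ascending by campaign, row 5 is campaign=cmp019. channel columns in first-appearance order: social, video, email, affiliate; column 1 is social.
Long rows with campaign=cmp019, channel=social: 619 + 790 + 139 = 1548.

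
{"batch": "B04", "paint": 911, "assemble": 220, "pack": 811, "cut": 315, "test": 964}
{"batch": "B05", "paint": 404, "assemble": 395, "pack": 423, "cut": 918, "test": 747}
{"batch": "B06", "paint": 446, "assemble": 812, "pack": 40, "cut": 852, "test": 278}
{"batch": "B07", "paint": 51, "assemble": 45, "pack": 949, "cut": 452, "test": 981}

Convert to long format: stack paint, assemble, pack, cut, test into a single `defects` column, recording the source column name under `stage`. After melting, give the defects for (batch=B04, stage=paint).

Unpivoting turns each (batch, wide-column) pair into one long row.
The wide cell at row B04, column paint holds 911, so the long row (B04, paint) has defects=911.

911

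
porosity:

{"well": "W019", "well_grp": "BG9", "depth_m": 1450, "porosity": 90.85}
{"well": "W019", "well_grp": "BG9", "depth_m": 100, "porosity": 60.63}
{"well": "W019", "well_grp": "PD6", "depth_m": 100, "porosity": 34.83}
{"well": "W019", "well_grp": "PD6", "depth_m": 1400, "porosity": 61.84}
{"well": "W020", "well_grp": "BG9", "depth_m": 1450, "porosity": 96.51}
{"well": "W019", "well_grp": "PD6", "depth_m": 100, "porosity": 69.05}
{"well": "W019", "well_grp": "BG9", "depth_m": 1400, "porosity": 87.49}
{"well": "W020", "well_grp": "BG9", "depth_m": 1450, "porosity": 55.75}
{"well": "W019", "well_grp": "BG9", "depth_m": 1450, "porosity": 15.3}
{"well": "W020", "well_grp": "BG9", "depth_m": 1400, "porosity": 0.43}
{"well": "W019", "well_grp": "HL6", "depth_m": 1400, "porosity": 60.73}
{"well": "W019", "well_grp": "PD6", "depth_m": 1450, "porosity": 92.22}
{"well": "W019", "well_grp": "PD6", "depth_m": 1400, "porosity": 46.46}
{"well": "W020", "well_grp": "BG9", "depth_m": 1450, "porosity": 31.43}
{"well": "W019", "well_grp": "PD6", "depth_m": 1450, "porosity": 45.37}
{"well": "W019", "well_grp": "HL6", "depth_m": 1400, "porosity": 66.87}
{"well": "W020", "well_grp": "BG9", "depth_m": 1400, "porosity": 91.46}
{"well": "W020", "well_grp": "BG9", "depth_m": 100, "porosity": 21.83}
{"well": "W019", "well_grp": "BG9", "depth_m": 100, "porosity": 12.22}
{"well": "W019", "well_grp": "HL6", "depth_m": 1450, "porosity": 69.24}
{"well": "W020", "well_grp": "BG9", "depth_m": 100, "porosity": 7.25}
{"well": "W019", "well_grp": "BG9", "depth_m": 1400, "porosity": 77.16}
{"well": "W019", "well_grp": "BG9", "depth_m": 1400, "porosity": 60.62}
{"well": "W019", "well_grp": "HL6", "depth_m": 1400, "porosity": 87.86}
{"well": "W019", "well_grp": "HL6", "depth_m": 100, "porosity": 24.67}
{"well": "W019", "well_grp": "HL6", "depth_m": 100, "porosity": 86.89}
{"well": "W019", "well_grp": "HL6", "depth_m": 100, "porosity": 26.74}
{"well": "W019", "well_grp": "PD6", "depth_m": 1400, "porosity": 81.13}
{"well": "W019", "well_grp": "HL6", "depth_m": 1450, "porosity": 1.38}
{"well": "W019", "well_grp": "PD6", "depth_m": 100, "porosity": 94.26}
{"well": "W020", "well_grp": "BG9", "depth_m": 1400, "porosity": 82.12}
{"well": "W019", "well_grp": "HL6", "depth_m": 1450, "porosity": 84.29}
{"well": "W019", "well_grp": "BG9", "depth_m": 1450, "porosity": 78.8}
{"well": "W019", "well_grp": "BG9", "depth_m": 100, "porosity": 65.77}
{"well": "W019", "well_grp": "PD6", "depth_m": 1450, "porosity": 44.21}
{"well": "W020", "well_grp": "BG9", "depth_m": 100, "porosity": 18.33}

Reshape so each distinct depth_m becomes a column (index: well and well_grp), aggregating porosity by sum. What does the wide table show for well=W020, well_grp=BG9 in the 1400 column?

Rows with well=W020, well_grp=BG9 and depth_m=1400: porosity values are 0.43, 91.46, 82.12.
0.43 + 91.46 + 82.12 = 174.01.

174.01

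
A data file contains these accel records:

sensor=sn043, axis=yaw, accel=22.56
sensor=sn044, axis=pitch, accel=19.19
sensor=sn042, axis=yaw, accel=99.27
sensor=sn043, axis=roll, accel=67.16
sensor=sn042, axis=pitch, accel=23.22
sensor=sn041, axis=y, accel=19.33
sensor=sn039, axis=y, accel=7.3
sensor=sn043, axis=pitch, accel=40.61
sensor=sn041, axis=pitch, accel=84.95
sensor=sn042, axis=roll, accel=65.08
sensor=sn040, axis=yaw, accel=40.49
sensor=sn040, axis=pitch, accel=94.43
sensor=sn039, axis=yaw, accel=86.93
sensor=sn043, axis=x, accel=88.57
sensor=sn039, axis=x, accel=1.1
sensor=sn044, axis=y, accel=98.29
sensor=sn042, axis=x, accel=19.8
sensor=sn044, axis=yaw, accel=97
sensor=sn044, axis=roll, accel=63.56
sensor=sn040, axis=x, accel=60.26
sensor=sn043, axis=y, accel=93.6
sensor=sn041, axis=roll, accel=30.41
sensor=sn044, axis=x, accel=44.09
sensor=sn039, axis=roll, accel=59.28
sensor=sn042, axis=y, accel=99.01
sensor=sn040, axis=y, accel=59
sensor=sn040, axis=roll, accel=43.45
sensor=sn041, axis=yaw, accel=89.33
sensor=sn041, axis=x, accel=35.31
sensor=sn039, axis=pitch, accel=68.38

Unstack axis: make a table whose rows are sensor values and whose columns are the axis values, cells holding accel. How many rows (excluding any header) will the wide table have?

6 distinct sensor values → 6 rows.

6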